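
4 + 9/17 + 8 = 213/17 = 12.53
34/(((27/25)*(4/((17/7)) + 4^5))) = 7225/235386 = 0.03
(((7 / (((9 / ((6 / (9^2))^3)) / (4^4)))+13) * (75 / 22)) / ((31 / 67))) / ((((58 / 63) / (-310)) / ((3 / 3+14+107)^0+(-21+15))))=679243026875 / 4185918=162268.59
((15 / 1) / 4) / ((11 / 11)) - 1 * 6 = -9 / 4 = -2.25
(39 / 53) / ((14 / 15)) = 585 / 742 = 0.79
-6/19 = -0.32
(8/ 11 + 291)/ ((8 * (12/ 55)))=16045/ 96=167.14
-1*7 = -7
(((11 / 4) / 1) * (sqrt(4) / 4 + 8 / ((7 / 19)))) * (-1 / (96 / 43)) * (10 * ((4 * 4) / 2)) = -735515 / 336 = -2189.03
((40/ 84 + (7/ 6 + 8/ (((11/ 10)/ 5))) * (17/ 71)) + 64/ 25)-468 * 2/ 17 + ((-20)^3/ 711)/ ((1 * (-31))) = -4370770553803/ 102423424950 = -42.67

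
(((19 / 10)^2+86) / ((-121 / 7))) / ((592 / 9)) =-564543 / 7163200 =-0.08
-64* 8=-512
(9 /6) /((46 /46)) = 3 /2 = 1.50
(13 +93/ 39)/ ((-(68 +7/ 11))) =-0.22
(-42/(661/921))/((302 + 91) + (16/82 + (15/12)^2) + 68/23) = -194544672/1322156657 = -0.15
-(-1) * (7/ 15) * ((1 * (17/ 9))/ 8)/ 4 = 0.03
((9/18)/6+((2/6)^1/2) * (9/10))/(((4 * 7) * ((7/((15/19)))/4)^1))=1/266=0.00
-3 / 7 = -0.43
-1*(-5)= 5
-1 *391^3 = -59776471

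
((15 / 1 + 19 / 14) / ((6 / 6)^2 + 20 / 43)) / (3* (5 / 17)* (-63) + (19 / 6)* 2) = -167399 / 738528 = -0.23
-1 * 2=-2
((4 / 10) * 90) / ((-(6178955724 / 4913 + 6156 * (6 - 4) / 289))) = -4913 / 171643473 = -0.00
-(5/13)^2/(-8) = 25/1352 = 0.02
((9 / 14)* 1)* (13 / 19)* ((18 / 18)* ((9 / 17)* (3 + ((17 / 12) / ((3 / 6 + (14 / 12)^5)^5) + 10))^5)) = 44203272224297586296483196704707197319042870725358435923854509306664057669436220612278563875581767487367845487179129 / 509176423726914586738760029225909443299921194745346264175673806517289887612735370814936035977005958557128906250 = 86813.27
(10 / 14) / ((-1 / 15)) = -75 / 7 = -10.71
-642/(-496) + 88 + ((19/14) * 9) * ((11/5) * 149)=4093.14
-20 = -20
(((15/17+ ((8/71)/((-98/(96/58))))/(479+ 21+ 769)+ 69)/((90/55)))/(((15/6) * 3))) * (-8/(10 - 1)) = -4461613006048/881491224915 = -5.06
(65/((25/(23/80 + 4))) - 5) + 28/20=3019/400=7.55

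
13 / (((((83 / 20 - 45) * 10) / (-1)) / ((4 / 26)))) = 4 / 817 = 0.00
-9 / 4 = -2.25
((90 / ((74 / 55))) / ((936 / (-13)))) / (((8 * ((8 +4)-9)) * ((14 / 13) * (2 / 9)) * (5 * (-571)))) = 0.00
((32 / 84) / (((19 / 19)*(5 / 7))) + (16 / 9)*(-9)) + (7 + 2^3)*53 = 11693 / 15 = 779.53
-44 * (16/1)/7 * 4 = -2816/7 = -402.29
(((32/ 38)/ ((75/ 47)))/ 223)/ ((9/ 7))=5264/ 2859975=0.00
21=21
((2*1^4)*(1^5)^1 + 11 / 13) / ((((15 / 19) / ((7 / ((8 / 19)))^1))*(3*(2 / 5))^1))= 93499 / 1872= 49.95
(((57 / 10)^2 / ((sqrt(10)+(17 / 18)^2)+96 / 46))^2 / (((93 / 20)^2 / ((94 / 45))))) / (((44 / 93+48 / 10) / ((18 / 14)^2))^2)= 2631424776142544757650388654 / 17636987042277818269845245-830647509891667678509504624* sqrt(10) / 17636987042277818269845245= 0.27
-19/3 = -6.33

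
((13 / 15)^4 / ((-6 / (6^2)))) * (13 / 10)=-371293 / 84375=-4.40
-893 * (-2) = 1786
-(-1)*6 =6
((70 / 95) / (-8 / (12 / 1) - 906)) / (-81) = 0.00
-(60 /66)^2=-100 /121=-0.83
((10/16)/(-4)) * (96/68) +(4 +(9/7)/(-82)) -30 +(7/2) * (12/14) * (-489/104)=-20470195/507416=-40.34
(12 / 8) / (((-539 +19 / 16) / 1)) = -24 / 8605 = -0.00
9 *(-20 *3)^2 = 32400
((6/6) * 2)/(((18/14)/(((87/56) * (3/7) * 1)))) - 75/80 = 11/112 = 0.10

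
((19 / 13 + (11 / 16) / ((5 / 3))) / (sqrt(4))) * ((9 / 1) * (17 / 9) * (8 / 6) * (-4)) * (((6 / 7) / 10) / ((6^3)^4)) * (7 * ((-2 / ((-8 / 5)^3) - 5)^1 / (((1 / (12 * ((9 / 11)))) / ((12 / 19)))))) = 231931 / 354018263040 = 0.00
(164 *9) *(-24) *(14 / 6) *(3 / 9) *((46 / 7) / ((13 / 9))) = -1629504 / 13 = -125346.46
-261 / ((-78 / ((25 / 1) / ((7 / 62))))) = 67425 / 91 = 740.93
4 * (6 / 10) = 12 / 5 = 2.40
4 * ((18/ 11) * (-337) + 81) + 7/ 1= -20623/ 11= -1874.82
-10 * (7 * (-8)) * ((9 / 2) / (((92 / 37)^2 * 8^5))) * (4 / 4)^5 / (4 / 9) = 0.03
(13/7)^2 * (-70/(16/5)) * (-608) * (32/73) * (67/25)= 27537536/511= 53889.50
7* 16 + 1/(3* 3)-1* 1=1000/9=111.11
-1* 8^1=-8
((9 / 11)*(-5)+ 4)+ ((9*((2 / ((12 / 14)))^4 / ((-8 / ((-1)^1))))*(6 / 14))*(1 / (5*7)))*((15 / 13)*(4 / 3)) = 461 / 858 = 0.54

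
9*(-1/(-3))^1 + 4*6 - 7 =20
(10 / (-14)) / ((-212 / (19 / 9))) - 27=-360517 / 13356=-26.99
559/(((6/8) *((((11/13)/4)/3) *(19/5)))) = 581360/209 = 2781.63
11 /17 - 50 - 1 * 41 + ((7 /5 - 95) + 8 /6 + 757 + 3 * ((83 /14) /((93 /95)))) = 65577353 /110670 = 592.55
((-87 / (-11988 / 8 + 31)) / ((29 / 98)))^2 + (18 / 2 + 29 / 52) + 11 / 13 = 4678274413 / 447939700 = 10.44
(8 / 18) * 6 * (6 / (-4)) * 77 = -308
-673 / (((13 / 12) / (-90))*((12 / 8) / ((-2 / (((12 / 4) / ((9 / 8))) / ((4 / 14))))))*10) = -72684 / 91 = -798.73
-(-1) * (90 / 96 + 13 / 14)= 209 / 112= 1.87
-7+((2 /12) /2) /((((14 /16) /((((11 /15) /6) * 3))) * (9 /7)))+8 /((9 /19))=4016 /405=9.92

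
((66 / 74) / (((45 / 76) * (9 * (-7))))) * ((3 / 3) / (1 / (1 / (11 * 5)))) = -76 / 174825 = -0.00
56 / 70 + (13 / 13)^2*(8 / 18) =56 / 45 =1.24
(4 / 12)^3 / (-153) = -1 / 4131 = -0.00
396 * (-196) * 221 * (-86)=1475169696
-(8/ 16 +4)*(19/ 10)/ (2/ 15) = -513/ 8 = -64.12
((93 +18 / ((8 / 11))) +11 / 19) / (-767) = -8993 / 58292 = -0.15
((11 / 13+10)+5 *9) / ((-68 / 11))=-3993 / 442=-9.03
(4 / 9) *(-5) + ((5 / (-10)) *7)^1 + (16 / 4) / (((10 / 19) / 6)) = 3589 / 90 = 39.88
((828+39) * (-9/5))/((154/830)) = -647649/77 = -8411.03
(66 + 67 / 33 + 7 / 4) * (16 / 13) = 36844 / 429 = 85.88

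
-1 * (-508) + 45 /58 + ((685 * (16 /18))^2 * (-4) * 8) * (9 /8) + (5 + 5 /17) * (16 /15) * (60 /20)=-118435232387 /8874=-13346318.73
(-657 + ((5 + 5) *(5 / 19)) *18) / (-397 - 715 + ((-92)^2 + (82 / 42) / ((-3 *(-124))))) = -90486396 / 1091243435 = -0.08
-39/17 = -2.29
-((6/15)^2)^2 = -0.03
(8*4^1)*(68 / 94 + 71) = 107872 / 47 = 2295.15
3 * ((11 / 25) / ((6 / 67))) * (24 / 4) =2211 / 25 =88.44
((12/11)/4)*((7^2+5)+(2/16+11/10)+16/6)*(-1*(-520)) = 90311/11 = 8210.09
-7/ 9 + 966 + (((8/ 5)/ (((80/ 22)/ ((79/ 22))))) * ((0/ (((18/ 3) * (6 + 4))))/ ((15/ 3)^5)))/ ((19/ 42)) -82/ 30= 43312/ 45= 962.49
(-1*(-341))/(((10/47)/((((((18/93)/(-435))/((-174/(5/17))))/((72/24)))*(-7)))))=-3619/1286730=-0.00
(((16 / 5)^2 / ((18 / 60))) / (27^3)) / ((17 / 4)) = 2048 / 5019165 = 0.00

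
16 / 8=2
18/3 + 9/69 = 141/23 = 6.13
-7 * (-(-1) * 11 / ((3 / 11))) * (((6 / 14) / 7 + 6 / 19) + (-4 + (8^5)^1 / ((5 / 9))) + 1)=-11073551434 / 665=-16651957.04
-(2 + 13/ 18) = -49/ 18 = -2.72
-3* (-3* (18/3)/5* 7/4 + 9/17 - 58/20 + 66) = -14619/85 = -171.99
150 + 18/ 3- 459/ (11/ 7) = -1497/ 11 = -136.09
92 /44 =23 /11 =2.09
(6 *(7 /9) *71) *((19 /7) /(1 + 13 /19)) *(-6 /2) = -25631 /16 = -1601.94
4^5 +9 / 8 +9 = 8273 / 8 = 1034.12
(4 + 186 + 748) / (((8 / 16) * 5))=375.20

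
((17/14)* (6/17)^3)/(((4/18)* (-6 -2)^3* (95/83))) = -20169/49199360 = -0.00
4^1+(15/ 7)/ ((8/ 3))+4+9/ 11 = 5927/ 616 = 9.62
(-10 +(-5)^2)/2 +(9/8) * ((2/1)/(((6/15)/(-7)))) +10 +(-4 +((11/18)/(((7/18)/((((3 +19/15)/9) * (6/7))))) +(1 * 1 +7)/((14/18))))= -263731/17640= -14.95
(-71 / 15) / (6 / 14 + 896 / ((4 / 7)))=-497 / 164685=-0.00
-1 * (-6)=6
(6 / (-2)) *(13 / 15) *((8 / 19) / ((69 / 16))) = -1664 / 6555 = -0.25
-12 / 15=-0.80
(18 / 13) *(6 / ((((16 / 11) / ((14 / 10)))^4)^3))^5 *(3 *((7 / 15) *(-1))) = -2368047084899230267512845302617640057998827138548843917970869745934933507273680897250342901393684302164686951532547709 / 1556440783691918371770196199449532764612781920967720960000000000000000000000000000000000000000000000000000000000000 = -1521.45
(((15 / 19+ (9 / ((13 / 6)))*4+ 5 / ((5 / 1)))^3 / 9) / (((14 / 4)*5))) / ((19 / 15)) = 187896326672 / 6012619977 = 31.25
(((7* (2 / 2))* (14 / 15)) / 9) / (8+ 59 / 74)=0.08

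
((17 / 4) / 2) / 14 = 17 / 112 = 0.15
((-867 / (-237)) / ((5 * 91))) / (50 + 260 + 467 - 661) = 289 / 4169620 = 0.00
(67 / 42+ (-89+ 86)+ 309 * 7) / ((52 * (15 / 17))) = 1543379 / 32760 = 47.11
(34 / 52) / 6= 17 / 156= 0.11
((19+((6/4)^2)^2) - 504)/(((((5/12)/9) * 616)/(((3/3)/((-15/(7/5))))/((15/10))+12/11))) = -4189443/242000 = -17.31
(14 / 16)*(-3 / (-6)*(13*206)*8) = 9373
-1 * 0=0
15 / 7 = 2.14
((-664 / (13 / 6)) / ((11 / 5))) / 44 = -4980 / 1573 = -3.17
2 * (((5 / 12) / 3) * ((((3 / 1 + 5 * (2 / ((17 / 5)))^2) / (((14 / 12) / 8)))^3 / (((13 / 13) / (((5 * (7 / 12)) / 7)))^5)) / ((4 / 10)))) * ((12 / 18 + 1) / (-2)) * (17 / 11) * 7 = -997850727734375 / 371937220578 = -2682.85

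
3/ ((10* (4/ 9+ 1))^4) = 19683/ 285610000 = 0.00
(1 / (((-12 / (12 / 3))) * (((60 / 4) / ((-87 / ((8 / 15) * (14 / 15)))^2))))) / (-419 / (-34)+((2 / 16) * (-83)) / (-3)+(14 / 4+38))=-11.85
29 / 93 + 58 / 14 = 2900 / 651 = 4.45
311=311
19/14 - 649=-9067/14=-647.64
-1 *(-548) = 548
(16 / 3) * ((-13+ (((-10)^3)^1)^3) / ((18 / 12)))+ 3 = -32000000389 / 9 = -3555555598.78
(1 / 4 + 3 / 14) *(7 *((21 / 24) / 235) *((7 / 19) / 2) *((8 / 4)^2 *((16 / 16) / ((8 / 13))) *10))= 8281 / 57152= 0.14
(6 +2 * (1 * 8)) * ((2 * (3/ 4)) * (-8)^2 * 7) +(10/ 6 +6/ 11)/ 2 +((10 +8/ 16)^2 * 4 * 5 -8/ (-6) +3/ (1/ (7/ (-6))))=560602/ 33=16987.94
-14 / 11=-1.27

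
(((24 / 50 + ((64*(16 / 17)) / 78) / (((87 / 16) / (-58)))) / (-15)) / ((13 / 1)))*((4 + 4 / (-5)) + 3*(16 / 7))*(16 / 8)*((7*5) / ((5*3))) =271555328 / 145445625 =1.87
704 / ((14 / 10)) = 3520 / 7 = 502.86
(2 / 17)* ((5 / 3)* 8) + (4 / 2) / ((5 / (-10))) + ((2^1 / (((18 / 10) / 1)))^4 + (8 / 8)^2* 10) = 1014182 / 111537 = 9.09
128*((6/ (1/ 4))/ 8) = 384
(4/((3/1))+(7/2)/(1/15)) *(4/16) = 323/24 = 13.46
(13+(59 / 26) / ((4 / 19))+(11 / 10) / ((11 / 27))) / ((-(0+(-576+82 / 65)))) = 13769 / 298864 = 0.05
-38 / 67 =-0.57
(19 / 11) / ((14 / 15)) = 285 / 154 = 1.85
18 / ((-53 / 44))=-14.94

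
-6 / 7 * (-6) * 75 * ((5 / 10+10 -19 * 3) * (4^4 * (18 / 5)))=-115706880 / 7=-16529554.29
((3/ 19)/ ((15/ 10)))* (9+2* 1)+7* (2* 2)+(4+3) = 687/ 19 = 36.16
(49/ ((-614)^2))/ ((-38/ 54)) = -1323/ 7162924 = -0.00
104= 104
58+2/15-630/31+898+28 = 448172/465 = 963.81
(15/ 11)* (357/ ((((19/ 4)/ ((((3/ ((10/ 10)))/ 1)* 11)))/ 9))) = 578340/ 19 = 30438.95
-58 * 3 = -174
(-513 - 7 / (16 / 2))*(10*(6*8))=-246660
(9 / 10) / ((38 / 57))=1.35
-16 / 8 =-2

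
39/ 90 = 13/ 30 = 0.43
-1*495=-495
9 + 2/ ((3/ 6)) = 13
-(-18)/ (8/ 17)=153/ 4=38.25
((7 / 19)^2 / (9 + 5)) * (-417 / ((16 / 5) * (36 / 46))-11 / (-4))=-110047 / 69312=-1.59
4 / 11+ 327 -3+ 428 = 8276 / 11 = 752.36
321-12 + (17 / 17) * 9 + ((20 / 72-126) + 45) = 237.28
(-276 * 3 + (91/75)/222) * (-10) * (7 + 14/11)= 1254535919/18315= 68497.73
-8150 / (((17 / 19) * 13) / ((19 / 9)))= -2942150 / 1989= -1479.21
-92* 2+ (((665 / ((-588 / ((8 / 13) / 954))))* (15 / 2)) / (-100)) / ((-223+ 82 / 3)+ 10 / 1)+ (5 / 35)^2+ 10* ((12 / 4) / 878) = -36444772739587 / 198128184072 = -183.95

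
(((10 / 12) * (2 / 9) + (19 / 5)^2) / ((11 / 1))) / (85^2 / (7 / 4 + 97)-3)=0.02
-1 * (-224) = 224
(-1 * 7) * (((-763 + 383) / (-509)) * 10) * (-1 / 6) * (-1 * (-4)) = 53200 / 1527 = 34.84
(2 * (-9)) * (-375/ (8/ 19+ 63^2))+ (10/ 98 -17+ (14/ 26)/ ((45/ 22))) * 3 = -34736914696/ 720628545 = -48.20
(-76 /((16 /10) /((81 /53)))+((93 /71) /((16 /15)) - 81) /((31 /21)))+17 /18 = -2111327789 /16798032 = -125.69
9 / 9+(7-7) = 1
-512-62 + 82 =-492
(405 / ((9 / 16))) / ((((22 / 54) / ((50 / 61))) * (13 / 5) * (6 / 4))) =3240000 / 8723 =371.43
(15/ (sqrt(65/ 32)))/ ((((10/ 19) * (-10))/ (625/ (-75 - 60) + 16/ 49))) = 108167 * sqrt(130)/ 143325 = 8.60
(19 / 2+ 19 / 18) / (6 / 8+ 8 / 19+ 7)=1.29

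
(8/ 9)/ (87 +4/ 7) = 56/ 5517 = 0.01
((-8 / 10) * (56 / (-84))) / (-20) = -2 / 75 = -0.03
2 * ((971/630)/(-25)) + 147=1156654/7875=146.88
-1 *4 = -4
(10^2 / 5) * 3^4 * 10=16200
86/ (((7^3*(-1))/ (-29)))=2494/ 343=7.27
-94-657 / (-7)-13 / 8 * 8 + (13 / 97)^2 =-864445 / 65863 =-13.12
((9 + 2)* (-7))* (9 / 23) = -693 / 23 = -30.13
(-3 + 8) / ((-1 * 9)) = -0.56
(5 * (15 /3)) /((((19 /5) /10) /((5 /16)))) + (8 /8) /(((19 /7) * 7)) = 20.61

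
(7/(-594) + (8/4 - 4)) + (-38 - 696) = -437191/594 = -736.01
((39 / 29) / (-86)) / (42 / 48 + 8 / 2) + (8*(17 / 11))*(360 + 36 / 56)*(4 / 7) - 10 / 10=2546.92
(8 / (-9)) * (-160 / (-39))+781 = 272851 / 351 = 777.35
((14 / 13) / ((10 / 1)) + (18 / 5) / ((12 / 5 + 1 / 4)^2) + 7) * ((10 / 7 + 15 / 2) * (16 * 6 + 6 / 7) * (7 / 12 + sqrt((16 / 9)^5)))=3054720691675 / 96623982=31614.52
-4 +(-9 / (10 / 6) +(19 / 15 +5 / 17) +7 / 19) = -36196 / 4845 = -7.47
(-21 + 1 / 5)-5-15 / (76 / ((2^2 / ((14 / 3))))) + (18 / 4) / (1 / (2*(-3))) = -70449 / 1330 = -52.97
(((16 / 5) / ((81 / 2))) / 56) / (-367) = -4 / 1040445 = -0.00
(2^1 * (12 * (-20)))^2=230400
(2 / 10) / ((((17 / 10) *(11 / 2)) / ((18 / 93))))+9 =52197 / 5797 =9.00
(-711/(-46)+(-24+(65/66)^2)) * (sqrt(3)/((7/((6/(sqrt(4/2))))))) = -108397 * sqrt(6)/33396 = -7.95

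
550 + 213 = 763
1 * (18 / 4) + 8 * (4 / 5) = 109 / 10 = 10.90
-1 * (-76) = 76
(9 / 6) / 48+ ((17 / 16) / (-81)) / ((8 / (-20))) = 83 / 1296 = 0.06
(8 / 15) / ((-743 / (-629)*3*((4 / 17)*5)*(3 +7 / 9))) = 629 / 18575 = 0.03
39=39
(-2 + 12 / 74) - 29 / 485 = -34053 / 17945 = -1.90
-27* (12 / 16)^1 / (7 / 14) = -81 / 2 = -40.50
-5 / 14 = -0.36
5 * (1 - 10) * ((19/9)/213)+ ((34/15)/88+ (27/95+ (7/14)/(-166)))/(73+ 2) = -1224631997/2771183250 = -0.44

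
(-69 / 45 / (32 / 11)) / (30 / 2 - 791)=0.00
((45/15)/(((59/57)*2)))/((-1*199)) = -171/23482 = -0.01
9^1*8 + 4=76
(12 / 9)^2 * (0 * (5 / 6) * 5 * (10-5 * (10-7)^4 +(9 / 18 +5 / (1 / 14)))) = 0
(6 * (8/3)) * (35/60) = 28/3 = 9.33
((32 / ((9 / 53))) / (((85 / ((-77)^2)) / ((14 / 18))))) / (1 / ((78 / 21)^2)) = 971082112 / 6885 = 141043.15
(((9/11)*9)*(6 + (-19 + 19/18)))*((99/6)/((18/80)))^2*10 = -4730000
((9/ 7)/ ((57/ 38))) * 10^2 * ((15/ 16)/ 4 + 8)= 39525/ 56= 705.80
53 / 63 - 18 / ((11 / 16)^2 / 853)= -247622899 / 7623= -32483.65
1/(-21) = -1/21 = -0.05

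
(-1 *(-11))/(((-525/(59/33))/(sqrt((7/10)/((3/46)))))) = -59 *sqrt(2415)/23625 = -0.12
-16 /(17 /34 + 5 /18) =-144 /7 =-20.57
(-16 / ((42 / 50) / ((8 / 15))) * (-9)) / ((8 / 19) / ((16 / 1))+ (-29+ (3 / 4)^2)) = -194560 / 60459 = -3.22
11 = 11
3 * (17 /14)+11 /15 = 919 /210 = 4.38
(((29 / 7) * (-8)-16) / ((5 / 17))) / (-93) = 5848 / 3255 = 1.80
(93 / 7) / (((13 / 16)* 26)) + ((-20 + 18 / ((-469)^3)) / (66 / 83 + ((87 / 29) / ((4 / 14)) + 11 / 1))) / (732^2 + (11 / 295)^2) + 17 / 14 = 853194620150274568556619 / 462889315480066707400714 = 1.84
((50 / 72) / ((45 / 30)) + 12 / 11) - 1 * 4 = -1453 / 594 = -2.45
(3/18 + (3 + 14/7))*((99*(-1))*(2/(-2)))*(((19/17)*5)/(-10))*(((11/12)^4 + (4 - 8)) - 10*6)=8503447777/470016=18091.83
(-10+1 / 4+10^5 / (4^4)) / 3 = 3047 / 24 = 126.96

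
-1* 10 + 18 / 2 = -1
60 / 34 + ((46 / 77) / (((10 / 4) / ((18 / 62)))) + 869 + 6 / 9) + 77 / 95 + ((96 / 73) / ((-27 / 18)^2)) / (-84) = 2209318538864 / 2532738285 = 872.30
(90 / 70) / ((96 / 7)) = 3 / 32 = 0.09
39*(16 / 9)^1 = 208 / 3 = 69.33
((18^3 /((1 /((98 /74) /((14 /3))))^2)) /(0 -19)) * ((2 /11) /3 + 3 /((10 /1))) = -12752397 /1430605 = -8.91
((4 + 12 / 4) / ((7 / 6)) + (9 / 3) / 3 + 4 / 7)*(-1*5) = -265 / 7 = -37.86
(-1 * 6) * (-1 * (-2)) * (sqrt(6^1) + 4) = -48 - 12 * sqrt(6) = -77.39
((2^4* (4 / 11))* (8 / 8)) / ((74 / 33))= 96 / 37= 2.59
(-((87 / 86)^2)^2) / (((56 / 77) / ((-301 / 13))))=4411311597 / 132299648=33.34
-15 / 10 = -3 / 2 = -1.50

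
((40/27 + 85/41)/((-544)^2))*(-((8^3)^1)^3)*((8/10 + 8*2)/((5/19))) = -54877749248/533205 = -102920.55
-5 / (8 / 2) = -5 / 4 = -1.25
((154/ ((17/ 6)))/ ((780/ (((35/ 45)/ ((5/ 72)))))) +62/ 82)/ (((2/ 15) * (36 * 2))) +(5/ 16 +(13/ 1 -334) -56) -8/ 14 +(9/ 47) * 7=-375.76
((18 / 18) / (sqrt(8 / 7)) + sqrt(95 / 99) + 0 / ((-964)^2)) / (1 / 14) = 7*sqrt(14) / 2 + 14*sqrt(1045) / 33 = 26.81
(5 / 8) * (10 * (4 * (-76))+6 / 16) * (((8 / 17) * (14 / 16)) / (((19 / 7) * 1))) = -5957665 / 20672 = -288.20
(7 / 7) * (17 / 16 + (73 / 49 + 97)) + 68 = 131361 / 784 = 167.55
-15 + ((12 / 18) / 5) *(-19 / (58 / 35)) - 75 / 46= -72673 / 4002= -18.16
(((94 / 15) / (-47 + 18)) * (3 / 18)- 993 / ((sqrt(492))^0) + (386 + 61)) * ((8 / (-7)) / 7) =5700616 / 63945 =89.15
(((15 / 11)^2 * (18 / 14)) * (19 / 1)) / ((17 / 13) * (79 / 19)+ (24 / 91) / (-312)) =123543225 / 14785474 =8.36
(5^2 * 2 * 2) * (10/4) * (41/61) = 10250/61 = 168.03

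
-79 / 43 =-1.84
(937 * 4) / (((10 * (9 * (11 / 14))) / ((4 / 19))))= 104944 / 9405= 11.16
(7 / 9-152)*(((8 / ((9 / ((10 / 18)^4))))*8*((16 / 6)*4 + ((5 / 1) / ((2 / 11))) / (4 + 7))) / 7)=-2150380000 / 11160261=-192.68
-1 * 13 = -13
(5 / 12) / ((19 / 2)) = 5 / 114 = 0.04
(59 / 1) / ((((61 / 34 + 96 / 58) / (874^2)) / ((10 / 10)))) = 2338827496 / 179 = 13066075.40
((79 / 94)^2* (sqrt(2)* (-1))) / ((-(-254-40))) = -6241* sqrt(2) / 2597784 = -0.00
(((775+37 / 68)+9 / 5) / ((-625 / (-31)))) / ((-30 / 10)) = -2731069 / 212500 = -12.85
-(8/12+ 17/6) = -7/2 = -3.50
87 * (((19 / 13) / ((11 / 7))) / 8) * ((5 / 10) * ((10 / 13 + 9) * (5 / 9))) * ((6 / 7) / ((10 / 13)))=69977 / 2288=30.58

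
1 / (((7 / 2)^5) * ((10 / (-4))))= -64 / 84035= -0.00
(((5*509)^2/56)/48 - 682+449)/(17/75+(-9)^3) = -146268025/48973568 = -2.99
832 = 832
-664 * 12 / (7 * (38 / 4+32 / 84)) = -576 / 5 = -115.20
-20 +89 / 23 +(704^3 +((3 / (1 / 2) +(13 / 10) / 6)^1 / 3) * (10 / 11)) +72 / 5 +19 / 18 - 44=1324127192488 / 3795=348913621.21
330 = 330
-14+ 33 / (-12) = -67 / 4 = -16.75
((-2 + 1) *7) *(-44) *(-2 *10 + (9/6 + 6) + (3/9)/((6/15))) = -3593.33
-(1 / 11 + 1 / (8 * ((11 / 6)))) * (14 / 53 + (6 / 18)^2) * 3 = -1253 / 6996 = -0.18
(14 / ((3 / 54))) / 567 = 4 / 9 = 0.44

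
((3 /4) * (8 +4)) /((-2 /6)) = -27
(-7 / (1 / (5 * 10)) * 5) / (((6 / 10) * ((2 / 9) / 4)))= -52500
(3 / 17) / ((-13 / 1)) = -3 / 221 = -0.01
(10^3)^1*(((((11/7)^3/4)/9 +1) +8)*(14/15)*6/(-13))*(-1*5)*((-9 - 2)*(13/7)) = -1237093000/3087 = -400742.79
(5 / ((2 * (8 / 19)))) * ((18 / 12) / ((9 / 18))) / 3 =95 / 16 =5.94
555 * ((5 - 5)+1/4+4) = 9435/4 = 2358.75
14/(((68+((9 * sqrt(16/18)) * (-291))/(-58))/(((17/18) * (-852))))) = -966362824/3546789+142602222 * sqrt(2)/1182263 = -101.88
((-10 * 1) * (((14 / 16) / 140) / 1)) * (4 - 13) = 9 / 16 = 0.56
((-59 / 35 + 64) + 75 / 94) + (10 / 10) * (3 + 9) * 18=918279 / 3290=279.11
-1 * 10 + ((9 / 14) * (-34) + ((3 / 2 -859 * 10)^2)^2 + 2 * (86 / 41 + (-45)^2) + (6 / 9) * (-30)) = 24984528577959897903 / 4592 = 5440881658963392.40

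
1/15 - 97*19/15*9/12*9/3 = -16583/60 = -276.38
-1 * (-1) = 1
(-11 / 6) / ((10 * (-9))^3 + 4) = 11 / 4373976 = 0.00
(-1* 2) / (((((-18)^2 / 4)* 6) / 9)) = -1 / 27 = -0.04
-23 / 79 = -0.29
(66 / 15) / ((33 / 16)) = 2.13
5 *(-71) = -355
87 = 87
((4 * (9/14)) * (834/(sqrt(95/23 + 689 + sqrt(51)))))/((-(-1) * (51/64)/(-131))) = -41953536 * sqrt(23)/(119 * sqrt(23 * sqrt(51) + 15942)) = -13322.58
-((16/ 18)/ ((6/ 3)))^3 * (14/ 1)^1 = -896/ 729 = -1.23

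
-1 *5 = -5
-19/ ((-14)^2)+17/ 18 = 0.85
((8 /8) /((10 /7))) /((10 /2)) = 7 /50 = 0.14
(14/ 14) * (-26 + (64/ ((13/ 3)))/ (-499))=-168854/ 6487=-26.03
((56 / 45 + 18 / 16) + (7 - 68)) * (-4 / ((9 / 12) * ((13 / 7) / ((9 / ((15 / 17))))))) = 5023466 / 2925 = 1717.42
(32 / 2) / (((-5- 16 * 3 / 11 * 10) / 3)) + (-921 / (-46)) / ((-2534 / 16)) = -17357388 / 15590435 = -1.11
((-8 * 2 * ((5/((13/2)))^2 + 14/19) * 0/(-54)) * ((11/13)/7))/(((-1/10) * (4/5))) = 0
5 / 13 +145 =1890 / 13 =145.38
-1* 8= -8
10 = 10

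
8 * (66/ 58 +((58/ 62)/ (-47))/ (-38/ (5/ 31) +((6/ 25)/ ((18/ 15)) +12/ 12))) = 112710274/ 12380129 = 9.10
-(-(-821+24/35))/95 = -28711/3325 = -8.63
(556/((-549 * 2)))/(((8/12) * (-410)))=139/75030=0.00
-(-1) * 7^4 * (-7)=-16807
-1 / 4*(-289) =289 / 4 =72.25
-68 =-68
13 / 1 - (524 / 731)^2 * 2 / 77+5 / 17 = 546447914 / 41145797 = 13.28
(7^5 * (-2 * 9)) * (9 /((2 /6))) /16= -4084101 /8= -510512.62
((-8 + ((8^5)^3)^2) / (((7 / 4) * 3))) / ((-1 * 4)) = -58949525680256203566624960.00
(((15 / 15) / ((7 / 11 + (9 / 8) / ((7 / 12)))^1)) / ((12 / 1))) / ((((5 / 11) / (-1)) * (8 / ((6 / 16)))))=-847 / 252800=-0.00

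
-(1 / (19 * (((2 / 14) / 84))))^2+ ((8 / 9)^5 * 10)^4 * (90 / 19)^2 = 57948799211616911153104 / 2851798070642983299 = 20320.09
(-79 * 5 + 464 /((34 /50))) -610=-5485 /17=-322.65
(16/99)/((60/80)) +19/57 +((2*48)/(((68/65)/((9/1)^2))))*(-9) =-337757509/5049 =-66895.92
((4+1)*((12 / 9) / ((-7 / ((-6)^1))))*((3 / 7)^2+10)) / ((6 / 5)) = 49900 / 1029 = 48.49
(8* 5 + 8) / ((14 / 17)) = 408 / 7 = 58.29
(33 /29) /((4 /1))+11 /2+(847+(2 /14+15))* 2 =1404817 /812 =1730.07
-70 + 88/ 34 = -1146/ 17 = -67.41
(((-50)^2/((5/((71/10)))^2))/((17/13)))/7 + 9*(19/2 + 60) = 279935/238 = 1176.20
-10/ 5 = -2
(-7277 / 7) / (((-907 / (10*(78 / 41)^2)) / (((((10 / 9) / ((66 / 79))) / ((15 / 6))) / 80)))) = 97155227 / 352198077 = 0.28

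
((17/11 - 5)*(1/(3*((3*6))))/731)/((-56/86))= 19/141372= 0.00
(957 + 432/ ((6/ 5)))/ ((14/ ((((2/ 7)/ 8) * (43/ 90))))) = 18877/ 11760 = 1.61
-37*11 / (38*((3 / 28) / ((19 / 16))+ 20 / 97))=-276353 / 7648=-36.13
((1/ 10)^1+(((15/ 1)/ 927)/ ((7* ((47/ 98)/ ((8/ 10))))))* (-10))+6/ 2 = 444613/ 145230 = 3.06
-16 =-16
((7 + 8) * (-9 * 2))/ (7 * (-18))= 15/ 7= 2.14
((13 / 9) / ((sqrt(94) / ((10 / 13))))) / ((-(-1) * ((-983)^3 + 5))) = -0.00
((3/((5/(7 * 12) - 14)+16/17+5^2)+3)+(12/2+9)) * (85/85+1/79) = 25020000/1353823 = 18.48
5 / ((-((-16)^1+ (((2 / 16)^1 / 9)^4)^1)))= 26873856 / 85996339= 0.31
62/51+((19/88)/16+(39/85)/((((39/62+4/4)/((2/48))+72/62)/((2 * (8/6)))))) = 452237/359040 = 1.26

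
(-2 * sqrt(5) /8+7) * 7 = 49- 7 * sqrt(5) /4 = 45.09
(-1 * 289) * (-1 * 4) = 1156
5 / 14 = 0.36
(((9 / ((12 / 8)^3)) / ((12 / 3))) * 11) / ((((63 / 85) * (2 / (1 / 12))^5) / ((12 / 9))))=935 / 564350976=0.00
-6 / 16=-3 / 8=-0.38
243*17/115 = 4131/115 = 35.92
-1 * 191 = -191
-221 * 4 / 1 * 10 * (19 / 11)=-15269.09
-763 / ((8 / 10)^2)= -19075 / 16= -1192.19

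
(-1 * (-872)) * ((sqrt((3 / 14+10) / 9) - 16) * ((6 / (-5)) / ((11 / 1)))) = 83712 / 55 - 872 * sqrt(2002) / 385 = 1420.69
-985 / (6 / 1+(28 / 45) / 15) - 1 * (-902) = 3013481 / 4078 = 738.96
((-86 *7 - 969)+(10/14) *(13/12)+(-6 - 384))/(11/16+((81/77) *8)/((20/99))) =-3293180/71139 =-46.29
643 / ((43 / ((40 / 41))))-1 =23957 / 1763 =13.59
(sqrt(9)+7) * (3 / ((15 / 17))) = 34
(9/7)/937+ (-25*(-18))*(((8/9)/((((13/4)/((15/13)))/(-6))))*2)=-1888990479/1108471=-1704.14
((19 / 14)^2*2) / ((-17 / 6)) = -1083 / 833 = -1.30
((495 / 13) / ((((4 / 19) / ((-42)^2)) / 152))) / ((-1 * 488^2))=-78804495 / 386984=-203.64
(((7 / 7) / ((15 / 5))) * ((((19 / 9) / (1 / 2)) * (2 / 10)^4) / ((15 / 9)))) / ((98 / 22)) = 418 / 1378125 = 0.00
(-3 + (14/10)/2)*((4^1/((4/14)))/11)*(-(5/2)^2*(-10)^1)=-4025/22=-182.95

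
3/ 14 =0.21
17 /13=1.31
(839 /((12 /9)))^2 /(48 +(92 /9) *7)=57017601 /17216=3311.90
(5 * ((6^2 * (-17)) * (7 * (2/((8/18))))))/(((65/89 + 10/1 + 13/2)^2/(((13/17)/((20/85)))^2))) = -64516188555/18812978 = -3429.34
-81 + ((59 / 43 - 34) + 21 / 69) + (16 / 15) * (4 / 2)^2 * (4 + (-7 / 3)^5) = -282162565 / 720981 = -391.36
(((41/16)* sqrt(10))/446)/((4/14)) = 287* sqrt(10)/14272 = 0.06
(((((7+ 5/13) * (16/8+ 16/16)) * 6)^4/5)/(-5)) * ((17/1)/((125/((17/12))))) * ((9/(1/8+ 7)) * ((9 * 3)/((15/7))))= -324670881722793984/8479046875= -38290964.36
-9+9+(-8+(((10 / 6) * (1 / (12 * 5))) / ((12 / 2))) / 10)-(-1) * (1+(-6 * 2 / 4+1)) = -19439 / 2160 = -9.00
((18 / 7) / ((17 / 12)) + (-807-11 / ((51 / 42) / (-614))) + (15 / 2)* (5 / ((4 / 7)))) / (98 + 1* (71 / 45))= 206598375 / 4265912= 48.43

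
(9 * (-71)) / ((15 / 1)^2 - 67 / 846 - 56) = -540594 / 142907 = -3.78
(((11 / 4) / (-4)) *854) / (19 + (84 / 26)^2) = -793793 / 39800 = -19.94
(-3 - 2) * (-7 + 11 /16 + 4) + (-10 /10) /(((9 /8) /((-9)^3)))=659.56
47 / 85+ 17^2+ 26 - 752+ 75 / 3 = -34973 / 85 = -411.45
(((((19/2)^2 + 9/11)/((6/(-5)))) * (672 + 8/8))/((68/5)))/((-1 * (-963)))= -67417775/17287776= -3.90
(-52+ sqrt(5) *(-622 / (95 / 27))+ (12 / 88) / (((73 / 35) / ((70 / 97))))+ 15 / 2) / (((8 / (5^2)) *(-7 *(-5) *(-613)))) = 34624745 / 5347684496+ 8397 *sqrt(5) / 326116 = 0.06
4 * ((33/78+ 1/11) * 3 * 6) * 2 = 10584/143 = 74.01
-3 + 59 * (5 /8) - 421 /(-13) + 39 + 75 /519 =1896431 /17992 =105.40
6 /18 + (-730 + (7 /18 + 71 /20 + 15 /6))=-130181 /180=-723.23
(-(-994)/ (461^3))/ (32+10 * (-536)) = -0.00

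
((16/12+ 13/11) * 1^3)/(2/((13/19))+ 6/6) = 1079/1683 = 0.64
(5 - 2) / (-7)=-3 / 7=-0.43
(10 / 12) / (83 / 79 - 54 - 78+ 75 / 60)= -0.01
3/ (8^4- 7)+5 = 6816/ 1363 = 5.00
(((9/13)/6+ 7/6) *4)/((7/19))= 3800/273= 13.92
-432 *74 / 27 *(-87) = 103008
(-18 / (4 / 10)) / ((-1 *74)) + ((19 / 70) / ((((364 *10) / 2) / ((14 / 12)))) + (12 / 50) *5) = 7306183 / 4040400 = 1.81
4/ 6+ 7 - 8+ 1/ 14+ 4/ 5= 113/ 210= 0.54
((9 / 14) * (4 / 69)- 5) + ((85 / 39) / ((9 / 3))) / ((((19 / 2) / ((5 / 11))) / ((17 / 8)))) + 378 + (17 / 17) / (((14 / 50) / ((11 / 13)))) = 5923243433 / 15747732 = 376.13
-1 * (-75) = 75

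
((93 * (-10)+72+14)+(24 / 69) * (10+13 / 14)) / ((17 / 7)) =-135272 / 391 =-345.96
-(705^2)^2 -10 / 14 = -1729236954380 / 7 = -247033850625.71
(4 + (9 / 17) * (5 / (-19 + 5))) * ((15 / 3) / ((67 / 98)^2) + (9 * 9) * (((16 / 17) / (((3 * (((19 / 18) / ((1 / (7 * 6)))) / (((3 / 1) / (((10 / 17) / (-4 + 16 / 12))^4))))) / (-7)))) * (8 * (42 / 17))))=-346977203148314 / 906216875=-382885.39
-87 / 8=-10.88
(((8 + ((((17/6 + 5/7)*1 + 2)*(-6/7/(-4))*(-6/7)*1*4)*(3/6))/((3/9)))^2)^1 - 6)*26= -7469410/117649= -63.49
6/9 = 0.67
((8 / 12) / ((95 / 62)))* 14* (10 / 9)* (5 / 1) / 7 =2480 / 513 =4.83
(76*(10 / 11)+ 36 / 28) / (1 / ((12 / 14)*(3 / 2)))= 48771 / 539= 90.48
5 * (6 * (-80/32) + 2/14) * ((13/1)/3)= -6760/21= -321.90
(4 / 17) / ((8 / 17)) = 1 / 2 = 0.50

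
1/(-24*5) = -1/120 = -0.01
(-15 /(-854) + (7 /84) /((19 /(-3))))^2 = 20449 /1053132304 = 0.00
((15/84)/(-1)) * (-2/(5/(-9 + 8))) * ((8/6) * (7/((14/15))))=-5/7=-0.71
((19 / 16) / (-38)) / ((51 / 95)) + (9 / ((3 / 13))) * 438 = 27877729 / 1632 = 17081.94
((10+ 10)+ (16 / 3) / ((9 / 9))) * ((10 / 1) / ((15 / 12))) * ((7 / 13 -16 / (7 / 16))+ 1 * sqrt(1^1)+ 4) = -1716992 / 273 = -6289.35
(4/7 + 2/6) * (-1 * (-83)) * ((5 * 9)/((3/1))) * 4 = 31540/7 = 4505.71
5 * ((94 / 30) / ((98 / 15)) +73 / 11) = 38355 / 1078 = 35.58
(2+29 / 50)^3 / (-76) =-2146689 / 9500000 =-0.23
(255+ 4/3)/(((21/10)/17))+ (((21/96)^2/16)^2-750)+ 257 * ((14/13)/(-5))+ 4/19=26523402682662349/20885620654080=1269.94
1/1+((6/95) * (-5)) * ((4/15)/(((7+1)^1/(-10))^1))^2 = 55/57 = 0.96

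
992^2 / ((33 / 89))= 87581696 / 33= 2653990.79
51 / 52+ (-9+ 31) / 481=1975 / 1924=1.03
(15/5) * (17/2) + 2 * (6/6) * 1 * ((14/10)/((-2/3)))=213/10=21.30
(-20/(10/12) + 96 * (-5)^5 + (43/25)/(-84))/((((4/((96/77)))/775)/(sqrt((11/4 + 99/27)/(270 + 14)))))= -1775596703 * sqrt(16401)/20874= -10893659.97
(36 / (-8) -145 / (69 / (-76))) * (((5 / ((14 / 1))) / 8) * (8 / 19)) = 107095 / 36708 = 2.92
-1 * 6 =-6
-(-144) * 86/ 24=516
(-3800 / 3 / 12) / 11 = -950 / 99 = -9.60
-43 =-43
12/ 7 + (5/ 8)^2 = 943/ 448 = 2.10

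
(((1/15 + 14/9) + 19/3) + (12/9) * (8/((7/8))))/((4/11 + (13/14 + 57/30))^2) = 26875310/13593969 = 1.98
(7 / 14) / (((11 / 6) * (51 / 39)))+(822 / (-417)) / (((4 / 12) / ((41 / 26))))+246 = 80044950 / 337909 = 236.88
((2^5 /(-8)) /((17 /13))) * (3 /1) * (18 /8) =-351 /17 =-20.65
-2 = -2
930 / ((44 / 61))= 28365 / 22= 1289.32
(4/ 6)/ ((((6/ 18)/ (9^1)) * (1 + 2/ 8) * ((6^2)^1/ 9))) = 18/ 5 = 3.60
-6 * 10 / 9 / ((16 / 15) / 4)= -25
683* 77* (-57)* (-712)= 2134353144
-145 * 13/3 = -1885/3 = -628.33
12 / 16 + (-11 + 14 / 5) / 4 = -13 / 10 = -1.30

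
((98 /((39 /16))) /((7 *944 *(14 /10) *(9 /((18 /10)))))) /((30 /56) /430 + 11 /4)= 4816 /15244125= 0.00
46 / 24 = 23 / 12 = 1.92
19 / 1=19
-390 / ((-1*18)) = 65 / 3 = 21.67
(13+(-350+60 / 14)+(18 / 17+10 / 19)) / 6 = -249561 / 4522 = -55.19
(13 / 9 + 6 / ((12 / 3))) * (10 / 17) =265 / 153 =1.73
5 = 5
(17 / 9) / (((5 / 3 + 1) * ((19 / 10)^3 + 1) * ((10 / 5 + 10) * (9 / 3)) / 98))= 104125 / 424386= 0.25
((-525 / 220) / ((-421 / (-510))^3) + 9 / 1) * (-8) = -31241111112 / 820803071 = -38.06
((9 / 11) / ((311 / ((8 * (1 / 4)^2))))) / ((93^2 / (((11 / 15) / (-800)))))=-1 / 7172904000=-0.00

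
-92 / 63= -1.46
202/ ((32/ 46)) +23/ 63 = 290.74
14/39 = 0.36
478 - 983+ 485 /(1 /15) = 6770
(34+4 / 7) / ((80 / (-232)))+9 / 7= -3464 / 35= -98.97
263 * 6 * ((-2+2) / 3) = 0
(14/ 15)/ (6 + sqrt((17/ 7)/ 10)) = 0.14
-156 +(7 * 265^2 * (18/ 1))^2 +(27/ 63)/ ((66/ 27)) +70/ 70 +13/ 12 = 72343007095447943/ 924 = 78293297722346.26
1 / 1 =1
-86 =-86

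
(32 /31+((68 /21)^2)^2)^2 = 447622614344418304 /36347767845921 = 12315.00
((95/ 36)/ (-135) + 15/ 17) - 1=-0.14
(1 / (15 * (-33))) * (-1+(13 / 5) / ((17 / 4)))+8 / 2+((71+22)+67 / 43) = 5403493 / 54825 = 98.56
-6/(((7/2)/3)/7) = -36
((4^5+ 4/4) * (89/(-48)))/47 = -91225/2256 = -40.44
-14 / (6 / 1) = -7 / 3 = -2.33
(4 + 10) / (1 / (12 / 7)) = 24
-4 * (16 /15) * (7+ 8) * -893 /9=57152 /9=6350.22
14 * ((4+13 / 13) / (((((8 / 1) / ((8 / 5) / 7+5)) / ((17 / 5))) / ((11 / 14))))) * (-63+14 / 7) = -2087481 / 280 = -7455.29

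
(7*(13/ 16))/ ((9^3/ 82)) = 3731/ 5832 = 0.64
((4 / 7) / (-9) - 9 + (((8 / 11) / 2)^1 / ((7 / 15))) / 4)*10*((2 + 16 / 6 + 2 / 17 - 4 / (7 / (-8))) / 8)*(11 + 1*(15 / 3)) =-58650400 / 35343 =-1659.46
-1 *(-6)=6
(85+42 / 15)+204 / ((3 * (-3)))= 65.13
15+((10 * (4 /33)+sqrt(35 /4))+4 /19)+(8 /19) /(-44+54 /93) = sqrt(35) /2+6925789 /421971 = 19.37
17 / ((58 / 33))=561 / 58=9.67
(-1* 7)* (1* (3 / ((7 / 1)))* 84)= -252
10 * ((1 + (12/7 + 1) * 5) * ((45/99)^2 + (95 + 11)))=15475.82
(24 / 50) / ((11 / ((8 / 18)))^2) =64 / 81675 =0.00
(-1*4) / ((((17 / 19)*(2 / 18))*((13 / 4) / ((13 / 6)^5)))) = -542659 / 918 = -591.13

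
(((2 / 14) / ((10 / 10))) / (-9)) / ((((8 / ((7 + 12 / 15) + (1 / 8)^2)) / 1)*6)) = -2501 / 967680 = -0.00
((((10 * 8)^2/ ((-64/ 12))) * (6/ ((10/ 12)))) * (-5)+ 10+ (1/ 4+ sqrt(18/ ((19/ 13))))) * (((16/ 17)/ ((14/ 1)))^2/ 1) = 192 * sqrt(494)/ 269059+ 2765456/ 14161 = 195.30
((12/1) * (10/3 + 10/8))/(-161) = -55/161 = -0.34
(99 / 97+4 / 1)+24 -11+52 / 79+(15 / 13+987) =1006.83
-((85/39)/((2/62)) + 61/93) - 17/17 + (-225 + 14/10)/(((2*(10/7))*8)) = -79.00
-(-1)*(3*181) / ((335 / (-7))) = -3801 / 335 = -11.35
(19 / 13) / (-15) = -19 / 195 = -0.10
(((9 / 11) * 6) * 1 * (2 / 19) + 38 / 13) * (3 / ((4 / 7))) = 98133 / 5434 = 18.06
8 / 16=1 / 2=0.50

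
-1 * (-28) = 28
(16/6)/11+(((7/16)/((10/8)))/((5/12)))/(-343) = 9701/40425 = 0.24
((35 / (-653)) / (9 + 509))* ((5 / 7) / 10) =-5 / 676508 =-0.00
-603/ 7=-86.14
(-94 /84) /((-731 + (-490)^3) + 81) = 47 /4941285300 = 0.00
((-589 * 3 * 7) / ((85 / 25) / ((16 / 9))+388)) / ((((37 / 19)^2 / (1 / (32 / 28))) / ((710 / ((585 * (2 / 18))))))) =-44384177460 / 555141821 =-79.95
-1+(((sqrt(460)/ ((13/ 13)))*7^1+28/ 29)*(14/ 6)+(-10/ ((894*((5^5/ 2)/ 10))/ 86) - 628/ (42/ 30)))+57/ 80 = -27017359129/ 60494000+98*sqrt(115)/ 3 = -96.30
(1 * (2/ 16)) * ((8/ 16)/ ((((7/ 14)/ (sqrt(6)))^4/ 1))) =36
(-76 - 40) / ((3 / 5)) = -193.33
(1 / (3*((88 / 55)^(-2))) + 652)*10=97928 / 15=6528.53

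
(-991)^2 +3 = 982084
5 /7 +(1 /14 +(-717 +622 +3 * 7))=-1025 /14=-73.21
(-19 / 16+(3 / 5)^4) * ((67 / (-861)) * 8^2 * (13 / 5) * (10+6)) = 589715776 / 2690625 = 219.17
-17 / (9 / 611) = -1154.11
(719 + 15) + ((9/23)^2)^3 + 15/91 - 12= 9728522878544/13471265899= 722.17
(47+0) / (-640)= -47 / 640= -0.07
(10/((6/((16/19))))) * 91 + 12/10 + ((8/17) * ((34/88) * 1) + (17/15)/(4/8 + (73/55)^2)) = 5559443606/42896205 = 129.60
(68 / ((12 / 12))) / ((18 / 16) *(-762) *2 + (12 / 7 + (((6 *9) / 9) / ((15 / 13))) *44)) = -4760 / 103879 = -0.05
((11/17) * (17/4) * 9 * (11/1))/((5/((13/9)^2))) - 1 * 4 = 19729/180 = 109.61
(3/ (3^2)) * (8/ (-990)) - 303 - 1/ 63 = -3149878/ 10395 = -303.02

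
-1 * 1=-1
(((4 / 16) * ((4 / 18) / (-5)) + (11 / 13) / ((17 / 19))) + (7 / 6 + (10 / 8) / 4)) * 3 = 384077 / 53040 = 7.24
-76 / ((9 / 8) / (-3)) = 608 / 3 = 202.67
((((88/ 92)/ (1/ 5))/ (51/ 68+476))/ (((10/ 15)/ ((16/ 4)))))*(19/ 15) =3344/ 43861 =0.08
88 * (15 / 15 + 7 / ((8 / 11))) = 935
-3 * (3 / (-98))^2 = -27 / 9604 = -0.00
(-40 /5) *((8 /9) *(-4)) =256 /9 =28.44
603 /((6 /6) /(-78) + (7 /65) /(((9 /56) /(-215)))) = -141102 /33715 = -4.19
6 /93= 0.06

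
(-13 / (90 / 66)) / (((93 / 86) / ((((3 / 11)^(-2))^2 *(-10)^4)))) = -360110036000 / 22599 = -15934777.47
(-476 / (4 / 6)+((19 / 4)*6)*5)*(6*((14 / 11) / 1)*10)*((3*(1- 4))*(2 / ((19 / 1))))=8641080 / 209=41344.88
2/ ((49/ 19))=38/ 49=0.78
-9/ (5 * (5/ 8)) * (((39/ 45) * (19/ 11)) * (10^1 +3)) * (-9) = 504.42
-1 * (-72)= 72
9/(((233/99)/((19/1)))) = 16929/233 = 72.66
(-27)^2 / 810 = 9 / 10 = 0.90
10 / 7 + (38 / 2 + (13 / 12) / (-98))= 24011 / 1176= 20.42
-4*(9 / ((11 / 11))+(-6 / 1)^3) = 828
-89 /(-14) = 89 /14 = 6.36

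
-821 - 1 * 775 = -1596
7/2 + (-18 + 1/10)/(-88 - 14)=3749/1020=3.68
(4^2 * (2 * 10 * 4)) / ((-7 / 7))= -1280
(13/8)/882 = 13/7056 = 0.00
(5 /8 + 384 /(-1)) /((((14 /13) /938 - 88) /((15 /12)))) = 13356785 /2452704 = 5.45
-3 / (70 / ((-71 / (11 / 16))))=1704 / 385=4.43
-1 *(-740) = 740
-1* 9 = -9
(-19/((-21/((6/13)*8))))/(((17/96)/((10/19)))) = 15360/1547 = 9.93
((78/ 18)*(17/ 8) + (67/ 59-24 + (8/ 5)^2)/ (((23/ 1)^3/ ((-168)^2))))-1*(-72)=34.11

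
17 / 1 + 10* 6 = 77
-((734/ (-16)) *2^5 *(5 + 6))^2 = -260757904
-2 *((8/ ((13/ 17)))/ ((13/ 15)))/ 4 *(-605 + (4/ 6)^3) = 5551180/ 1521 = 3649.69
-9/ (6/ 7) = -21/ 2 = -10.50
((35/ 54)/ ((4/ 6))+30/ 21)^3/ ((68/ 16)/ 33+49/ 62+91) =75512787625/ 501604950672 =0.15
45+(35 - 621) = -541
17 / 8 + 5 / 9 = 193 / 72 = 2.68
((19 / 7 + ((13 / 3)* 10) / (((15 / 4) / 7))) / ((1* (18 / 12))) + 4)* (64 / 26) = 361280 / 2457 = 147.04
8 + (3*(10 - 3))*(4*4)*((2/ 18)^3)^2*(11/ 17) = 24093224/ 3011499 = 8.00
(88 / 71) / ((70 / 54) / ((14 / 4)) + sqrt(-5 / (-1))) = -4752 / 50339 + 64152 * sqrt(5) / 251695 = 0.48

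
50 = 50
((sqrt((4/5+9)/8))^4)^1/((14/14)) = 2401/1600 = 1.50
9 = 9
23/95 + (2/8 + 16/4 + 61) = 24887/380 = 65.49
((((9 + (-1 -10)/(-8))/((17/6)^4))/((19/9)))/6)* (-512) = -10326528/1586899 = -6.51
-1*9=-9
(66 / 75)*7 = 154 / 25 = 6.16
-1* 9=-9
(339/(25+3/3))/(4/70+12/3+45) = 11865/44642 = 0.27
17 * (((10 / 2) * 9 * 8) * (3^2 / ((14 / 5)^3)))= 860625 / 343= 2509.11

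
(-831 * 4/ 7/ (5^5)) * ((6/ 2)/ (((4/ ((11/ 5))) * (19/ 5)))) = -27423/ 415625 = -0.07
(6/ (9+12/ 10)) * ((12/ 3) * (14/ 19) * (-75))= -42000/ 323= -130.03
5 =5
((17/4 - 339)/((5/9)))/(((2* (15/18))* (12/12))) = -36153/100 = -361.53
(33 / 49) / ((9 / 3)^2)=11 / 147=0.07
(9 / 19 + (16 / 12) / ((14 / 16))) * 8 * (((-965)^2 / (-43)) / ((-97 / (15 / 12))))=7421863250 / 1664229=4459.64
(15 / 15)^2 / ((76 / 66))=33 / 38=0.87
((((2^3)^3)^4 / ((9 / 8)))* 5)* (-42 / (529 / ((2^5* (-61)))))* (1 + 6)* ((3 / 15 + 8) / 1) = 4311809615114272768 / 1587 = 2716956279215042.70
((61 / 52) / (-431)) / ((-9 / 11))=0.00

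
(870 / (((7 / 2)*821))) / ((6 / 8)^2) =9280 / 17241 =0.54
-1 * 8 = -8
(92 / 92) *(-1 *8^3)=-512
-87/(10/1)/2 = -87/20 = -4.35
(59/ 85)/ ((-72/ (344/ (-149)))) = 2537/ 113985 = 0.02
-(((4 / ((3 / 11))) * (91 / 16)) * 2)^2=-1002001 / 36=-27833.36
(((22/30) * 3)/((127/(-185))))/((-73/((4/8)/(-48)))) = -407/890016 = -0.00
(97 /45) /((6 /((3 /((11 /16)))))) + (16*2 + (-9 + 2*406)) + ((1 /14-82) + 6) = 5271229 /6930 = 760.64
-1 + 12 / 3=3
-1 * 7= -7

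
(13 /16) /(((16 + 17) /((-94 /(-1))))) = 611 /264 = 2.31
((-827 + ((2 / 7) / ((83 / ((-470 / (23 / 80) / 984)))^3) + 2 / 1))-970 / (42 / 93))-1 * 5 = -269857827226475631835 / 90621481848491601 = -2977.86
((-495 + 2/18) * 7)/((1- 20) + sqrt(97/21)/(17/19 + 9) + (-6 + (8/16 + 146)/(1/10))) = -3702569579520/1539075651383 + 111367816 * sqrt(2037)/13851680862447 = -2.41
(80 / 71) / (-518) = -0.00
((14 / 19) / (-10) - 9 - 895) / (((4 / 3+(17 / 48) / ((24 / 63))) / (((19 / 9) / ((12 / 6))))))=-1832256 / 4345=-421.69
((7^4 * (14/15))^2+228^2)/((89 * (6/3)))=570798698/20025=28504.30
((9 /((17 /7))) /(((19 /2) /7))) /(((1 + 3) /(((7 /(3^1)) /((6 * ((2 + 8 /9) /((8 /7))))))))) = 441 /4199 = 0.11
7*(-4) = -28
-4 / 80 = -0.05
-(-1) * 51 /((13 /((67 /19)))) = 3417 /247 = 13.83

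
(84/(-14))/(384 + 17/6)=-36/2321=-0.02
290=290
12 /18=2 /3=0.67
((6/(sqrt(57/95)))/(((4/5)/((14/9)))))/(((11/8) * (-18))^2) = 560 * sqrt(15)/88209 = 0.02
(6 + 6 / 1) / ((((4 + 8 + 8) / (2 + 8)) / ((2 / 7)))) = 12 / 7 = 1.71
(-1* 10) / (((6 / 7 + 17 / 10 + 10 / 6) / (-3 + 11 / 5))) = 1680 / 887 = 1.89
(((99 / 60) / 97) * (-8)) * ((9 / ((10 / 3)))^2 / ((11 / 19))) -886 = -21527053 / 24250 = -887.71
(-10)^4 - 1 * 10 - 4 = 9986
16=16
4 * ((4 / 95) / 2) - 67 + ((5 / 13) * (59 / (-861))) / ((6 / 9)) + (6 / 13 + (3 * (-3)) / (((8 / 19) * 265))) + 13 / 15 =-29624617333 / 450854040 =-65.71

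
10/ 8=5/ 4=1.25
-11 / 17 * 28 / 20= -77 / 85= -0.91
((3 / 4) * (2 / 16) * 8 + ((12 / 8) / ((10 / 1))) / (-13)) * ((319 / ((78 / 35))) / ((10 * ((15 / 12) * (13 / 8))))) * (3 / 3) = 285824 / 54925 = 5.20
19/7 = 2.71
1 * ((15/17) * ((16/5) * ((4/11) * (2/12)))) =32/187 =0.17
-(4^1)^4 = -256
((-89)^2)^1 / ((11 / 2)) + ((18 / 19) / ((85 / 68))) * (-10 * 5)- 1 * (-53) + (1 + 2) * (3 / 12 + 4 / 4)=1219755 / 836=1459.04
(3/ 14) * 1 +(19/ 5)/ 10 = 104/ 175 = 0.59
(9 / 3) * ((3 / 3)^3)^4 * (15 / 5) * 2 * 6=108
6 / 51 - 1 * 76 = -1290 / 17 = -75.88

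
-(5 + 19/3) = -34/3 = -11.33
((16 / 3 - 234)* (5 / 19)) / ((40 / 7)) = -2401 / 228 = -10.53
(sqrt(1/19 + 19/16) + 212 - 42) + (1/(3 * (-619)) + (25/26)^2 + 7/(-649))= sqrt(7163)/76 + 139244799137/814710468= 172.03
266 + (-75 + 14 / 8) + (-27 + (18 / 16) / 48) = 21219 / 128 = 165.77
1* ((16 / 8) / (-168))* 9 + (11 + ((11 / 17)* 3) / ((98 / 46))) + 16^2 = 892323 / 3332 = 267.80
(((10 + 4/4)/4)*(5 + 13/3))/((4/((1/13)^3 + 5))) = 140987/4394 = 32.09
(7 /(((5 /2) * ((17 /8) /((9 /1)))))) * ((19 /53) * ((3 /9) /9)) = 2128 /13515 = 0.16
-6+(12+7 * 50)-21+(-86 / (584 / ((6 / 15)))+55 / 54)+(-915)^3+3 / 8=-60396212868379 / 78840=-766060538.67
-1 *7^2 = -49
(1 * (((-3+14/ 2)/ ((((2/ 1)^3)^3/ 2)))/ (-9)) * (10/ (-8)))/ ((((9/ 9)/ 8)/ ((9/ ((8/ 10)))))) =25/ 128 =0.20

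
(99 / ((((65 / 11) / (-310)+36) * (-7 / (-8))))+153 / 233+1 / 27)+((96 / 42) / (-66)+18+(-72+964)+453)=1366.80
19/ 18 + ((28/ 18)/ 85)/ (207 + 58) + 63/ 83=61067599/ 33652350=1.81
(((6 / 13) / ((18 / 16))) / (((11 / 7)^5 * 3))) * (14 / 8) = 470596 / 18842967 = 0.02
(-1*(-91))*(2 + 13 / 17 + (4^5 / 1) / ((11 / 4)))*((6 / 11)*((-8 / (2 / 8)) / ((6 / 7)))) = -1429917216 / 2057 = -695146.92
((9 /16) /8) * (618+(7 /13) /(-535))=38683647 /890240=43.45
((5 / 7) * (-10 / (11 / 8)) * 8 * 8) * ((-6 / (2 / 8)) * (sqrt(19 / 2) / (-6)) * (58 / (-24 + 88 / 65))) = 3016000 * sqrt(38) / 1771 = 10497.95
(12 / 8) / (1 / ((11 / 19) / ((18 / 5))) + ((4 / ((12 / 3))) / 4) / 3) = 990 / 4159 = 0.24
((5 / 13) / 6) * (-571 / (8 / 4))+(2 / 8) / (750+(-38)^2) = -6263831 / 342264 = -18.30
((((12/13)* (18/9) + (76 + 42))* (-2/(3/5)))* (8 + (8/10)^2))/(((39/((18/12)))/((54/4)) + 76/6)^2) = -40888152/2522585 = -16.21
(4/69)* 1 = 4/69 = 0.06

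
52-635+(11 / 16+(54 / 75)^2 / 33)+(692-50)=6567353 / 110000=59.70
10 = 10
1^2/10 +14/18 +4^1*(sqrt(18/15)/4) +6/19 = sqrt(30)/5 +2041/1710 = 2.29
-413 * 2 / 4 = -413 / 2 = -206.50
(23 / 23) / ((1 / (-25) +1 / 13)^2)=105625 / 144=733.51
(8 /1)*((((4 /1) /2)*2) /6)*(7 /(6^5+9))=112 /23355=0.00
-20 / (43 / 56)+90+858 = 921.95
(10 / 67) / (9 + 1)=1 / 67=0.01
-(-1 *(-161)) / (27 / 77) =-12397 / 27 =-459.15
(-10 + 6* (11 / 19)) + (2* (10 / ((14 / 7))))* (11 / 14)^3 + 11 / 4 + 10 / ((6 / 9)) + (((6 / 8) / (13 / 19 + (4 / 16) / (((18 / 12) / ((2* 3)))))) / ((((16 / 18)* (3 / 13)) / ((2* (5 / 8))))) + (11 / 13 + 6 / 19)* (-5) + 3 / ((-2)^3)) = 12.60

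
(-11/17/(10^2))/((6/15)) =-11/680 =-0.02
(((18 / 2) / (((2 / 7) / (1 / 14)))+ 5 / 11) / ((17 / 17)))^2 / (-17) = -833 / 1936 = -0.43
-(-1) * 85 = 85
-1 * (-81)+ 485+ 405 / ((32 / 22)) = 13511 / 16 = 844.44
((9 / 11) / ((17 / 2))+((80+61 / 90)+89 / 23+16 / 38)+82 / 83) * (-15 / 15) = -86.05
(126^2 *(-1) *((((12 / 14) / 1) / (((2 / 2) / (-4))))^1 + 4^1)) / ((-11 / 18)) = 163296 / 11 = 14845.09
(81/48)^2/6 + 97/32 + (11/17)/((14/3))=222053/60928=3.64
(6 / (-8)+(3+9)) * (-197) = -8865 / 4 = -2216.25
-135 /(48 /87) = -244.69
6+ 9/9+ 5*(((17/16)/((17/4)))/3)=89/12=7.42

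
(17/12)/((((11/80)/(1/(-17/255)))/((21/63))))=-1700/33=-51.52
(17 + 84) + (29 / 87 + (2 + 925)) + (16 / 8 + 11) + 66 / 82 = 128183 / 123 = 1042.14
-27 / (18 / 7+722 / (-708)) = -66906 / 3845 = -17.40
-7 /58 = -0.12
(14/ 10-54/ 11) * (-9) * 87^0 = 1737/ 55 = 31.58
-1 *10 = -10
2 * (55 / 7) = 110 / 7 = 15.71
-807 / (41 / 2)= -1614 / 41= -39.37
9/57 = 3/19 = 0.16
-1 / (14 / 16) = -8 / 7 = -1.14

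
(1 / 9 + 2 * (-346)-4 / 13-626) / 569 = -154229 / 66573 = -2.32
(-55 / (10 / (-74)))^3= 67419143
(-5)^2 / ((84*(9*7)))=25 / 5292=0.00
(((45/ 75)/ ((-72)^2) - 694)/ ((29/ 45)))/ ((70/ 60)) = -5996159/ 6496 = -923.05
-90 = -90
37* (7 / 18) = 259 / 18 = 14.39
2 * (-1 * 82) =-164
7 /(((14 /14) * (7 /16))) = 16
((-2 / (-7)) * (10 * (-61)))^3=-1815848000 / 343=-5294017.49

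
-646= -646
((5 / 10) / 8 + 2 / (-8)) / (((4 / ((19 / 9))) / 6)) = -19 / 32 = -0.59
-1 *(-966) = 966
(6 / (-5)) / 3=-2 / 5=-0.40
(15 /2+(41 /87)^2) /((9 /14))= 818279 /68121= 12.01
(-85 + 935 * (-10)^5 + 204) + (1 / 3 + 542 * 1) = -280498016 / 3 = -93499338.67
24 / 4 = 6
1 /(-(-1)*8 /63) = 63 /8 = 7.88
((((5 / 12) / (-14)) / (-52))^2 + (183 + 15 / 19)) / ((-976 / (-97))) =25850635305979 / 1415235354624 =18.27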